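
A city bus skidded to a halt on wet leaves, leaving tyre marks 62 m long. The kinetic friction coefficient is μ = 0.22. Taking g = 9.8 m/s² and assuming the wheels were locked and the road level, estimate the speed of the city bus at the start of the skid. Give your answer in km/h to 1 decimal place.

Deceleration a = μg = 0.22 × 9.8 = 2.156 m/s².
v = √(2a·d) = √(2 × 2.156 × 62) = √267.344 = 16.3507 m/s.
= 16.3507 × 3.6 = 58.863 km/h.

Initial speed ≈ 58.9 km/h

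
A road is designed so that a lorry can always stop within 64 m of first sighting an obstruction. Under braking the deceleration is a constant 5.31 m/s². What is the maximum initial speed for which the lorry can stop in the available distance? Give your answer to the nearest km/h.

v²/(2a) = d ⇒ v = √(2 × 5.310 × 64) = √679.68 = 26.0707 m/s.
26.0707 m/s × 3.6 = 93.855 km/h.

Maximum speed ≈ 94 km/h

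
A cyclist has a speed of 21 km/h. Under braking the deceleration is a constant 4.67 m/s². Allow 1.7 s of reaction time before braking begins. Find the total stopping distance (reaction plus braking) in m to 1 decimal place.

21 km/h ÷ 3.6 = 5.8333 m/s.
Reaction distance = v·t_r = 5.8333 × 1.7 = 9.917 m.
Braking distance = v²/(2a) = 5.8333² / (2 × 4.670) = 34.027 / 9.340 = 3.643 m.
Total = 9.917 + 3.643 = 13.560 m.

Total stopping distance ≈ 13.6 m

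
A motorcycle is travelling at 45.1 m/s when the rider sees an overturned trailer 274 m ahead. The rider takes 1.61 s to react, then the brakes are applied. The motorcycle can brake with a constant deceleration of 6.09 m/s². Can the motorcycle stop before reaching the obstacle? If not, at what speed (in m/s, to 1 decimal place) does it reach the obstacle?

Yes — it stops about 34.4 m short of the obstacle, so it never reaches it

Reaction distance = 45.1000 × 1.61 = 72.611 m.
Braking distance = v²/(2a) = 2034.010 / 12.180 = 166.996 m.
Total stopping distance = 72.611 + 166.996 = 239.607 m, vs 274 m available — it stops with 274 − 239.607 = 34.393 m to spare.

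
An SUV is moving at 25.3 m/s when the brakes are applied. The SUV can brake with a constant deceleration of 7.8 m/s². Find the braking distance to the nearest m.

Braking distance ≈ 41 m

Braking distance = v²/(2a) = 25.3000² / (2 × 7.800) = 640.090 / 15.600 = 41.031 m.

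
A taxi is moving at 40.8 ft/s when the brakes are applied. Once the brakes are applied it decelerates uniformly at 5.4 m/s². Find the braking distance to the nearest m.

Braking distance ≈ 14 m

40.8 ft/s × 0.3048 = 12.4358 m/s.
Braking distance = v²/(2a) = 12.4358² / (2 × 5.400) = 154.649 / 10.800 = 14.319 m.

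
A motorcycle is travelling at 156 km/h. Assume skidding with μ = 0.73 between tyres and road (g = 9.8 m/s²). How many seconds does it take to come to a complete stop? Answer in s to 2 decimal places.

156 km/h ÷ 3.6 = 43.3333 m/s.
a = μg = 0.73 × 9.8 = 7.154 m/s².
Braking time = v/a = 43.3333 / 7.154 = 6.057 s.

Braking time ≈ 6.06 s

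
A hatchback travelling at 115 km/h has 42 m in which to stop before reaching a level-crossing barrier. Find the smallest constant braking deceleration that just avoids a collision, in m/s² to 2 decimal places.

115 km/h ÷ 3.6 = 31.9444 m/s.
v² = 2a·d ⇒ a = v²/(2d) = 31.9444² / (2 × 42.000) = 1020.445 / 84.000 = 12.1482 m/s².

Required deceleration ≈ 12.15 m/s²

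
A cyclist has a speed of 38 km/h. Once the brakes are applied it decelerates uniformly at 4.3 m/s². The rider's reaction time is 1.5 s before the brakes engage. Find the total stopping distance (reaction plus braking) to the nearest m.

Total stopping distance ≈ 29 m

38 km/h ÷ 3.6 = 10.5556 m/s.
Reaction distance = v·t_r = 10.5556 × 1.5 = 15.833 m.
Braking distance = v²/(2a) = 10.5556² / (2 × 4.300) = 111.421 / 8.600 = 12.956 m.
Total = 15.833 + 12.956 = 28.789 m.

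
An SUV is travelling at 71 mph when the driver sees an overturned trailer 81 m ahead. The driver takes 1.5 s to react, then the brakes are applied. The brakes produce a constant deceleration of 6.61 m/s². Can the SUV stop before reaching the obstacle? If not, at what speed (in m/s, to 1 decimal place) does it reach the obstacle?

No — it strikes the obstacle at 23.8 m/s

71 mph × 0.44704 = 31.7398 m/s.
Reaction distance = 31.7398 × 1.5 = 47.610 m.
Braking distance needed to stop: v²/(2a) = 1007.415 / 13.220 = 76.204 m, so total needed = 47.610 + 76.204 = 123.814 m > 81 m — it cannot stop.
Distance remaining when braking begins: 81 − 47.610 = 33.390 m.
v² = v₀² − 2a·d = 1007.415 − 2 × 6.610 × 33.390 = 565.999 m²/s².
v = √565.999 = 23.791 m/s.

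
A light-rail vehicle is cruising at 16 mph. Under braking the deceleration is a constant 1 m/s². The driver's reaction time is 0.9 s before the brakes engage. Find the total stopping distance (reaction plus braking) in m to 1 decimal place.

Total stopping distance ≈ 32.0 m

16 mph × 0.44704 = 7.1526 m/s.
Reaction distance = v·t_r = 7.1526 × 0.9 = 6.437 m.
Braking distance = v²/(2a) = 7.1526² / (2 × 1.000) = 51.160 / 2.000 = 25.580 m.
Total = 6.437 + 25.580 = 32.017 m.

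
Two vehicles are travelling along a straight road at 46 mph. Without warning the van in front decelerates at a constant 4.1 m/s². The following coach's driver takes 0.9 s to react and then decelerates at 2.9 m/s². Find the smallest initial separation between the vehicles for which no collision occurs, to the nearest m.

46 mph × 0.44704 = 20.5638 m/s.
Leader travels v²/(2a_L) = 422.870 / 8.200 = 51.570 m before stopping.
Follower covers v·t_r = 20.5638 × 0.9 = 18.507 m while reacting, then v²/(2a_F) = 422.870 / 5.800 = 72.909 m while braking, for a total of 18.507 + 72.909 = 91.416 m.
Since a_F ≤ a_L and the follower starts braking later, the follower is never slower than the leader, so the closest approach is when both have stopped.
Minimum gap = 91.416 − 51.570 = 39.846 m.

Minimum gap ≈ 40 m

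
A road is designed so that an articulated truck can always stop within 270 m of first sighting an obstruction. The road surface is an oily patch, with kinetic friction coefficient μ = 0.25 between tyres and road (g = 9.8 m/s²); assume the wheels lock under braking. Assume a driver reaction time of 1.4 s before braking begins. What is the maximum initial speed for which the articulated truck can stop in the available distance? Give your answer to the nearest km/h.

Maximum speed ≈ 119 km/h

a = μg = 0.25 × 9.8 = 2.450 m/s².
Stopping distance: v·t_r + v²/(2a) = 270 with t_r = 1.4 s and a = 2.450 m/s².
So v² + 6.860 v − 1323.00 = 0.
Positive root: v = −a·t_r + √((a·t_r)² + 2a·d) = −3.430 + √(11.765 + 1323.00) = 33.1044 m/s.
33.1044 m/s × 3.6 = 119.176 km/h.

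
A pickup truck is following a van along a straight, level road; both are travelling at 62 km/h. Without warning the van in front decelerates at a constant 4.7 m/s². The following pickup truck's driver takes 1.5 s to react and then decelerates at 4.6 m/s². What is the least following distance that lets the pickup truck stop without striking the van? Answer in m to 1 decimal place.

Minimum gap ≈ 26.5 m

62 km/h ÷ 3.6 = 17.2222 m/s.
Leader travels v²/(2a_L) = 296.604 / 9.400 = 31.554 m before stopping.
Follower covers v·t_r = 17.2222 × 1.5 = 25.833 m while reacting, then v²/(2a_F) = 296.604 / 9.200 = 32.240 m while braking, for a total of 25.833 + 32.240 = 58.073 m.
Since a_F ≤ a_L and the follower starts braking later, the follower is never slower than the leader, so the closest approach is when both have stopped.
Minimum gap = 58.073 − 31.554 = 26.519 m.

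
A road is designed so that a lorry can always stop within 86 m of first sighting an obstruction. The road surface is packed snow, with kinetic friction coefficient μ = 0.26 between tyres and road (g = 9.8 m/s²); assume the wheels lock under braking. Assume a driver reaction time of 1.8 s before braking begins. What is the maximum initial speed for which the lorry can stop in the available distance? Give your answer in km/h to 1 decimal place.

Maximum speed ≈ 60.6 km/h

a = μg = 0.26 × 9.8 = 2.548 m/s².
Stopping distance: v·t_r + v²/(2a) = 86 with t_r = 1.8 s and a = 2.548 m/s².
So v² + 9.173 v − 438.26 = 0.
Positive root: v = −a·t_r + √((a·t_r)² + 2a·d) = −4.586 + √(21.031 + 438.26) = 16.8451 m/s.
16.8451 m/s × 3.6 = 60.642 km/h.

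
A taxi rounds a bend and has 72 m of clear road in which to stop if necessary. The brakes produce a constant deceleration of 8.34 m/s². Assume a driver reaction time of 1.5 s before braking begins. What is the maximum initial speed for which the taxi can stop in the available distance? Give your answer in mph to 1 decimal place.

Stopping distance: v·t_r + v²/(2a) = 72 with t_r = 1.5 s and a = 8.340 m/s².
So v² + 25.020 v − 1200.96 = 0.
Positive root: v = −a·t_r + √((a·t_r)² + 2a·d) = −12.510 + √(156.500 + 1200.96) = 24.3337 m/s.
24.3337 m/s ÷ 0.44704 = 54.433 mph.

Maximum speed ≈ 54.4 mph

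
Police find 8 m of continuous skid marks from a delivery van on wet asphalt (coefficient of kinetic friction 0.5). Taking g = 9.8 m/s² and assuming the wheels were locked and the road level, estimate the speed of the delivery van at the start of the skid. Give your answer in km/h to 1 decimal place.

Initial speed ≈ 31.9 km/h

Deceleration a = μg = 0.5 × 9.8 = 4.900 m/s².
v = √(2a·d) = √(2 × 4.900 × 8) = √78.400 = 8.8544 m/s.
= 8.8544 × 3.6 = 31.876 km/h.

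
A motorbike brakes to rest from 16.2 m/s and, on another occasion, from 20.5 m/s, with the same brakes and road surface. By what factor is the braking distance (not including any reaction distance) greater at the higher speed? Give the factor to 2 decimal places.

Factor ≈ 1.60

Braking distance d = v²/(2a), so with a fixed, d ∝ v².
Factor = (20.5/16.2)² = 1.2654² = 1.6012.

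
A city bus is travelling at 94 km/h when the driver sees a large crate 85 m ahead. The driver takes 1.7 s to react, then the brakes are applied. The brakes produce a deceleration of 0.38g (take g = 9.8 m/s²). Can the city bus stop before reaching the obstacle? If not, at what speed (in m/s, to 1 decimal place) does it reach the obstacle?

No — it strikes the obstacle at 19.5 m/s

94 km/h ÷ 3.6 = 26.1111 m/s.
a = 0.38 × 9.8 = 3.724 m/s².
Reaction distance = 26.1111 × 1.7 = 44.389 m.
Braking distance needed to stop: v²/(2a) = 681.790 / 7.448 = 91.540 m, so total needed = 44.389 + 91.540 = 135.929 m > 85 m — it cannot stop.
Distance remaining when braking begins: 85 − 44.389 = 40.611 m.
v² = v₀² − 2a·d = 681.790 − 2 × 3.724 × 40.611 = 379.319 m²/s².
v = √379.319 = 19.476 m/s.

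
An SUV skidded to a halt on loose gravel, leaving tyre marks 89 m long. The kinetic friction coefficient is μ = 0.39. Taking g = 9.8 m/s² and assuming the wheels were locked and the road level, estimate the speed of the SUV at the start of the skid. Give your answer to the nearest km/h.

Deceleration a = μg = 0.39 × 9.8 = 3.822 m/s².
v = √(2a·d) = √(2 × 3.822 × 89) = √680.316 = 26.0829 m/s.
= 26.0829 × 3.6 = 93.898 km/h.

Initial speed ≈ 94 km/h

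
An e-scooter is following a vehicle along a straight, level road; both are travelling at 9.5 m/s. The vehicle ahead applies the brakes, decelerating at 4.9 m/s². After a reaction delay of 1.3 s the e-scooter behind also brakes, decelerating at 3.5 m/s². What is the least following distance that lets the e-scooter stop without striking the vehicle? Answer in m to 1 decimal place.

Minimum gap ≈ 16.0 m

Leader travels v²/(2a_L) = 90.250 / 9.800 = 9.209 m before stopping.
Follower covers v·t_r = 9.5000 × 1.3 = 12.350 m while reacting, then v²/(2a_F) = 90.250 / 7.000 = 12.893 m while braking, for a total of 12.350 + 12.893 = 25.243 m.
Since a_F ≤ a_L and the follower starts braking later, the follower is never slower than the leader, so the closest approach is when both have stopped.
Minimum gap = 25.243 − 9.209 = 16.034 m.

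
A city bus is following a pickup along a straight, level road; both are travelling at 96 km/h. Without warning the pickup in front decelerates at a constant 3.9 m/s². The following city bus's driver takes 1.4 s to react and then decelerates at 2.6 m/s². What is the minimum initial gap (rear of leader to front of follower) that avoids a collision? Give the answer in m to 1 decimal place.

96 km/h ÷ 3.6 = 26.6667 m/s.
Leader travels v²/(2a_L) = 711.113 / 7.800 = 91.168 m before stopping.
Follower covers v·t_r = 26.6667 × 1.4 = 37.333 m while reacting, then v²/(2a_F) = 711.113 / 5.200 = 136.752 m while braking, for a total of 37.333 + 136.752 = 174.085 m.
Since a_F ≤ a_L and the follower starts braking later, the follower is never slower than the leader, so the closest approach is when both have stopped.
Minimum gap = 174.085 − 91.168 = 82.917 m.

Minimum gap ≈ 82.9 m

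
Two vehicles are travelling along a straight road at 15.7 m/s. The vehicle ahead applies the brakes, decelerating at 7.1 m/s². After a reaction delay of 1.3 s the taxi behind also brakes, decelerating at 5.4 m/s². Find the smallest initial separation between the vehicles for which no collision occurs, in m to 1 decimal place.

Leader travels v²/(2a_L) = 246.490 / 14.200 = 17.358 m before stopping.
Follower covers v·t_r = 15.7000 × 1.3 = 20.410 m while reacting, then v²/(2a_F) = 246.490 / 10.800 = 22.823 m while braking, for a total of 20.410 + 22.823 = 43.233 m.
Since a_F ≤ a_L and the follower starts braking later, the follower is never slower than the leader, so the closest approach is when both have stopped.
Minimum gap = 43.233 − 17.358 = 25.875 m.

Minimum gap ≈ 25.9 m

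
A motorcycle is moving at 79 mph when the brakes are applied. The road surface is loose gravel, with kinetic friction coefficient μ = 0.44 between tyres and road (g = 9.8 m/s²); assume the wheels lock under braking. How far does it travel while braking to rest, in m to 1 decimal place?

79 mph × 0.44704 = 35.3162 m/s.
a = μg = 0.44 × 9.8 = 4.312 m/s².
Braking distance = v²/(2a) = 35.3162² / (2 × 4.312) = 1247.234 / 8.624 = 144.624 m.

Braking distance ≈ 144.6 m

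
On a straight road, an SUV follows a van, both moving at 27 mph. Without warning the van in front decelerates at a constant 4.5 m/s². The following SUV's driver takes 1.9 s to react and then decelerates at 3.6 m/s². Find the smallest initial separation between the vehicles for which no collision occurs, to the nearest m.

Minimum gap ≈ 27 m

27 mph × 0.44704 = 12.0701 m/s.
Leader travels v²/(2a_L) = 145.687 / 9.000 = 16.187 m before stopping.
Follower covers v·t_r = 12.0701 × 1.9 = 22.933 m while reacting, then v²/(2a_F) = 145.687 / 7.200 = 20.234 m while braking, for a total of 22.933 + 20.234 = 43.167 m.
Since a_F ≤ a_L and the follower starts braking later, the follower is never slower than the leader, so the closest approach is when both have stopped.
Minimum gap = 43.167 − 16.187 = 26.980 m.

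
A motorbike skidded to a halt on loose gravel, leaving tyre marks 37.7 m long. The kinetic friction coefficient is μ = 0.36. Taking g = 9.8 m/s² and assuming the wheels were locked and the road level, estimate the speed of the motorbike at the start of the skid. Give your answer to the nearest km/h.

Initial speed ≈ 59 km/h

Deceleration a = μg = 0.36 × 9.8 = 3.528 m/s².
v = √(2a·d) = √(2 × 3.528 × 37.7) = √266.011 = 16.3098 m/s.
= 16.3098 × 3.6 = 58.715 km/h.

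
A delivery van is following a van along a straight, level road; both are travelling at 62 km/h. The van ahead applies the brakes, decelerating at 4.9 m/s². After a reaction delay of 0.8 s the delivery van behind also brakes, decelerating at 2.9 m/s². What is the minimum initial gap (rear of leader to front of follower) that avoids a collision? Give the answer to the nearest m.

62 km/h ÷ 3.6 = 17.2222 m/s.
Leader travels v²/(2a_L) = 296.604 / 9.800 = 30.266 m before stopping.
Follower covers v·t_r = 17.2222 × 0.8 = 13.778 m while reacting, then v²/(2a_F) = 296.604 / 5.800 = 51.139 m while braking, for a total of 13.778 + 51.139 = 64.917 m.
Since a_F ≤ a_L and the follower starts braking later, the follower is never slower than the leader, so the closest approach is when both have stopped.
Minimum gap = 64.917 − 30.266 = 34.651 m.

Minimum gap ≈ 35 m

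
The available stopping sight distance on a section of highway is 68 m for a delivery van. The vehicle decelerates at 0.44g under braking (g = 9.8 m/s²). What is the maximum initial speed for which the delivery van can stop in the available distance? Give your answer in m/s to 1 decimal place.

a = 0.44 × 9.8 = 4.312 m/s².
v²/(2a) = d ⇒ v = √(2 × 4.312 × 68) = √586.43 = 24.2163 m/s.

Maximum speed ≈ 24.2 m/s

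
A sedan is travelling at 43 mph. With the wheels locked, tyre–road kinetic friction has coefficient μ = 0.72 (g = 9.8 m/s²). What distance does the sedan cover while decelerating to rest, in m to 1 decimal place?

Braking distance ≈ 26.2 m

43 mph × 0.44704 = 19.2227 m/s.
a = μg = 0.72 × 9.8 = 7.056 m/s².
Braking distance = v²/(2a) = 19.2227² / (2 × 7.056) = 369.512 / 14.112 = 26.184 m.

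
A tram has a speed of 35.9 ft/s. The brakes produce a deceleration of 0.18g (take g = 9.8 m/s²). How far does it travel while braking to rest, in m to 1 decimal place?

35.9 ft/s × 0.3048 = 10.9423 m/s.
a = 0.18 × 9.8 = 1.764 m/s².
Braking distance = v²/(2a) = 10.9423² / (2 × 1.764) = 119.734 / 3.528 = 33.938 m.

Braking distance ≈ 33.9 m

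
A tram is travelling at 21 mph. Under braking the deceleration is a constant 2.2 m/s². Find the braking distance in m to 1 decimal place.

Braking distance ≈ 20.0 m

21 mph × 0.44704 = 9.3878 m/s.
Braking distance = v²/(2a) = 9.3878² / (2 × 2.200) = 88.131 / 4.400 = 20.030 m.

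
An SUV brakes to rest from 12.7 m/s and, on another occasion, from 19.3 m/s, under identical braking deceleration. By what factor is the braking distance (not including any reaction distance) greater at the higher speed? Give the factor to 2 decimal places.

Factor ≈ 2.31

Braking distance d = v²/(2a), so with a fixed, d ∝ v².
Factor = (19.3/12.7)² = 1.5197² = 2.3095.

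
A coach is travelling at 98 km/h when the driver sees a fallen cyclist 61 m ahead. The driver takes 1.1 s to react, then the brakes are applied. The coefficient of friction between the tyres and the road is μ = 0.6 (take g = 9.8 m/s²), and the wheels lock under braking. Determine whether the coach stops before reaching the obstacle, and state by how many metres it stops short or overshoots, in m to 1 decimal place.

No — it overshoots by 32.0 m

98 km/h ÷ 3.6 = 27.2222 m/s.
a = μg = 0.6 × 9.8 = 5.880 m/s².
Reaction distance = 27.2222 × 1.1 = 29.944 m.
Braking distance = v²/(2a) = 741.048 / 11.760 = 63.014 m.
Total stopping distance = 29.944 + 63.014 = 92.958 m, vs 61 m available — it cannot stop in time and overshoots by 92.958 − 61 = 31.958 m.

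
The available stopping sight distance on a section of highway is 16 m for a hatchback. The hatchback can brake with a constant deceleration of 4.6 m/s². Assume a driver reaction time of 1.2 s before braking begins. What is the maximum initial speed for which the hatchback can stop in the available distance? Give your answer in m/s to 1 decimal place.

Stopping distance: v·t_r + v²/(2a) = 16 with t_r = 1.2 s and a = 4.600 m/s².
So v² + 11.040 v − 147.20 = 0.
Positive root: v = −a·t_r + √((a·t_r)² + 2a·d) = −5.520 + √(30.470 + 147.20) = 7.8093 m/s.

Maximum speed ≈ 7.8 m/s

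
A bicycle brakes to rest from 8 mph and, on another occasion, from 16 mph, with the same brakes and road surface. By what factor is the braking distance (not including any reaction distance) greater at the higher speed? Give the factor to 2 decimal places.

Braking distance d = v²/(2a), so with a fixed, d ∝ v².
Factor = (16/8)² = 2.0000² = 4.0000.

Factor ≈ 4.00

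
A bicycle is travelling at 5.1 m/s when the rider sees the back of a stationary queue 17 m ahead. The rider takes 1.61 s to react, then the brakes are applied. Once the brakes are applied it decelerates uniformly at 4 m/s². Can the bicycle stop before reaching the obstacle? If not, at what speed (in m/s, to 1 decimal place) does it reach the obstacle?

Yes — it stops about 5.5 m short of the obstacle, so it never reaches it

Reaction distance = 5.1000 × 1.61 = 8.211 m.
Braking distance = v²/(2a) = 26.010 / 8.000 = 3.251 m.
Total stopping distance = 8.211 + 3.251 = 11.462 m, vs 17 m available — it stops with 17 − 11.462 = 5.538 m to spare.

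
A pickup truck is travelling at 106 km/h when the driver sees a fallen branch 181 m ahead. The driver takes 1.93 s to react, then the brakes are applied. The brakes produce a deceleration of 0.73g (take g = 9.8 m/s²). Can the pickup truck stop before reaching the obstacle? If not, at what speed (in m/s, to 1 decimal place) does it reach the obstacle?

106 km/h ÷ 3.6 = 29.4444 m/s.
a = 0.73 × 9.8 = 7.154 m/s².
Reaction distance = 29.4444 × 1.93 = 56.828 m.
Braking distance = v²/(2a) = 866.973 / 14.308 = 60.594 m.
Total stopping distance = 56.828 + 60.594 = 117.422 m, vs 181 m available — it stops with 181 − 117.422 = 63.578 m to spare.

Yes — it stops about 63.6 m short of the obstacle, so it never reaches it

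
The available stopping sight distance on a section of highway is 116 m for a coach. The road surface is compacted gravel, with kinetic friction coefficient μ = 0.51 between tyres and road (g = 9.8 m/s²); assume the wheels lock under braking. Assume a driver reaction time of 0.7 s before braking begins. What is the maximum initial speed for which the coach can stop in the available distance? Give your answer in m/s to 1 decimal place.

a = μg = 0.51 × 9.8 = 4.998 m/s².
Stopping distance: v·t_r + v²/(2a) = 116 with t_r = 0.7 s and a = 4.998 m/s².
So v² + 6.997 v − 1159.54 = 0.
Positive root: v = −a·t_r + √((a·t_r)² + 2a·d) = −3.499 + √(12.243 + 1159.54) = 30.7323 m/s.

Maximum speed ≈ 30.7 m/s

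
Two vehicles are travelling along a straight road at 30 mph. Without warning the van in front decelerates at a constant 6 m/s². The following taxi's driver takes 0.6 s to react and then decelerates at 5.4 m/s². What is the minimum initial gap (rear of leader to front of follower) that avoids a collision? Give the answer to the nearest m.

30 mph × 0.44704 = 13.4112 m/s.
Leader travels v²/(2a_L) = 179.860 / 12.000 = 14.988 m before stopping.
Follower covers v·t_r = 13.4112 × 0.6 = 8.047 m while reacting, then v²/(2a_F) = 179.860 / 10.800 = 16.654 m while braking, for a total of 8.047 + 16.654 = 24.701 m.
Since a_F ≤ a_L and the follower starts braking later, the follower is never slower than the leader, so the closest approach is when both have stopped.
Minimum gap = 24.701 − 14.988 = 9.713 m.

Minimum gap ≈ 10 m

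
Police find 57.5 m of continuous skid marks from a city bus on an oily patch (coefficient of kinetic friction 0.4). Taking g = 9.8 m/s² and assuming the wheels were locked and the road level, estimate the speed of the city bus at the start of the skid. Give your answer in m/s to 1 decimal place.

Deceleration a = μg = 0.4 × 9.8 = 3.920 m/s².
v = √(2a·d) = √(2 × 3.920 × 57.5) = √450.800 = 21.2321 m/s.

Initial speed ≈ 21.2 m/s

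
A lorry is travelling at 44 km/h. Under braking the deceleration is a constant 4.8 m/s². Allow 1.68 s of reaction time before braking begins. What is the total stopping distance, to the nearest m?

Total stopping distance ≈ 36 m

44 km/h ÷ 3.6 = 12.2222 m/s.
Reaction distance = v·t_r = 12.2222 × 1.68 = 20.533 m.
Braking distance = v²/(2a) = 12.2222² / (2 × 4.800) = 149.382 / 9.600 = 15.561 m.
Total = 20.533 + 15.561 = 36.094 m.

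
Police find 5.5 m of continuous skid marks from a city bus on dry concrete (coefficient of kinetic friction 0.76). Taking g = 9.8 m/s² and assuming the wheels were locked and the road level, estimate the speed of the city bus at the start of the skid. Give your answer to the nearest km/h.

Deceleration a = μg = 0.76 × 9.8 = 7.448 m/s².
v = √(2a·d) = √(2 × 7.448 × 5.5) = √81.928 = 9.0514 m/s.
= 9.0514 × 3.6 = 32.585 km/h.

Initial speed ≈ 33 km/h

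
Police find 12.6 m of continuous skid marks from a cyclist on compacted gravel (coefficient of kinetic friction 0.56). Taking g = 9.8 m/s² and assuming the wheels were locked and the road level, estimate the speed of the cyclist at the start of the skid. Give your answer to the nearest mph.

Deceleration a = μg = 0.56 × 9.8 = 5.488 m/s².
v = √(2a·d) = √(2 × 5.488 × 12.6) = √138.298 = 11.7600 m/s.
= 11.7600 ÷ 0.44704 = 26.306 mph.

Initial speed ≈ 26 mph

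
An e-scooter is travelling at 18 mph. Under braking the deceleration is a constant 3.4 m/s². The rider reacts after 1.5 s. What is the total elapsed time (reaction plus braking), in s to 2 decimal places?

18 mph × 0.44704 = 8.0467 m/s.
Braking time = v/a = 8.0467 / 3.400 = 2.367 s.
Total = 1.5 + 2.367 = 3.867 s.

Total time ≈ 3.87 s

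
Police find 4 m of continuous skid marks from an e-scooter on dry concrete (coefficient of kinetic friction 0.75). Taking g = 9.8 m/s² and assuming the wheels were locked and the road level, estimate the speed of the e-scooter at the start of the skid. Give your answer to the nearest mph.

Deceleration a = μg = 0.75 × 9.8 = 7.350 m/s².
v = √(2a·d) = √(2 × 7.350 × 4) = √58.800 = 7.6681 m/s.
= 7.6681 ÷ 0.44704 = 17.153 mph.

Initial speed ≈ 17 mph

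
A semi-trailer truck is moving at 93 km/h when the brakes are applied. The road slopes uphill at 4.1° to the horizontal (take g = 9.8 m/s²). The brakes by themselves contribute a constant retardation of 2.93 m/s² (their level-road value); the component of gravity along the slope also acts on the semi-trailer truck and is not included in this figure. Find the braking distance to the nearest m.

Braking distance ≈ 92 m

93 km/h ÷ 3.6 = 25.8333 m/s.
Gravity along the uphill slope adds to the braking deceleration: a_eff = 2.930 + 9.8·sin 4.1° = 2.930 + 0.701 = 3.631 m/s².
Braking distance = v²/(2a) = 25.8333² / (2 × 3.631) = 667.359 / 7.262 = 91.897 m.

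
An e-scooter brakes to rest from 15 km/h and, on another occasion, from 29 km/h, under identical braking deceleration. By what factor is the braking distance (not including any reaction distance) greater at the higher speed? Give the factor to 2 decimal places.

Factor ≈ 3.74

Braking distance d = v²/(2a), so with a fixed, d ∝ v².
Factor = (29/15)² = 1.9333² = 3.7376.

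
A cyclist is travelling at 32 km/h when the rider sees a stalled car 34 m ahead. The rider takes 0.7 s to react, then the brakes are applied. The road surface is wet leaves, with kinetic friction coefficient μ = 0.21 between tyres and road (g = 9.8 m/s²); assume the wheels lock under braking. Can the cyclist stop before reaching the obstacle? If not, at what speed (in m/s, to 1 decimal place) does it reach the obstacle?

Yes — it stops about 8.6 m short of the obstacle, so it never reaches it

32 km/h ÷ 3.6 = 8.8889 m/s.
a = μg = 0.21 × 9.8 = 2.058 m/s².
Reaction distance = 8.8889 × 0.7 = 6.222 m.
Braking distance = v²/(2a) = 79.013 / 4.116 = 19.197 m.
Total stopping distance = 6.222 + 19.197 = 25.419 m, vs 34 m available — it stops with 34 − 25.419 = 8.581 m to spare.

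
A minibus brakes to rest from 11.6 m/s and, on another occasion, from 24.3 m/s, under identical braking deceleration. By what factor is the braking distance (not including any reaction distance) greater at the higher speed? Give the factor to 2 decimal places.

Braking distance d = v²/(2a), so with a fixed, d ∝ v².
Factor = (24.3/11.6)² = 2.0948² = 4.3882.

Factor ≈ 4.39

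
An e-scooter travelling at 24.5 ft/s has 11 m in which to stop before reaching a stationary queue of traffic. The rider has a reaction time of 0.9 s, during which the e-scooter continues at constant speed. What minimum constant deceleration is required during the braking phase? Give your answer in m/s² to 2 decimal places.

24.5 ft/s × 0.3048 = 7.4676 m/s.
Distance covered during reaction = 7.4676 × 0.9 = 6.721 m.
Distance available for braking: 11 − 6.721 = 4.279 m.
v² = 2a·d ⇒ a = v²/(2d) = 7.4676² / (2 × 4.279) = 55.765 / 8.558 = 6.5161 m/s².

Required deceleration ≈ 6.52 m/s²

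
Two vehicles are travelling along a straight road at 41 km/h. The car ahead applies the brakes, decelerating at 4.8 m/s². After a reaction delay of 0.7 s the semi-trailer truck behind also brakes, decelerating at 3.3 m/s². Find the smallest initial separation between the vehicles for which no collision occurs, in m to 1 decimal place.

41 km/h ÷ 3.6 = 11.3889 m/s.
Leader travels v²/(2a_L) = 129.707 / 9.600 = 13.511 m before stopping.
Follower covers v·t_r = 11.3889 × 0.7 = 7.972 m while reacting, then v²/(2a_F) = 129.707 / 6.600 = 19.653 m while braking, for a total of 7.972 + 19.653 = 27.625 m.
Since a_F ≤ a_L and the follower starts braking later, the follower is never slower than the leader, so the closest approach is when both have stopped.
Minimum gap = 27.625 − 13.511 = 14.114 m.

Minimum gap ≈ 14.1 m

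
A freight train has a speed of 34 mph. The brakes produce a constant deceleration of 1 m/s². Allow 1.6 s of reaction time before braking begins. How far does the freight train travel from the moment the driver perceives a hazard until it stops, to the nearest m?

Total stopping distance ≈ 140 m

34 mph × 0.44704 = 15.1994 m/s.
Reaction distance = v·t_r = 15.1994 × 1.6 = 24.319 m.
Braking distance = v²/(2a) = 15.1994² / (2 × 1.000) = 231.022 / 2.000 = 115.511 m.
Total = 24.319 + 115.511 = 139.830 m.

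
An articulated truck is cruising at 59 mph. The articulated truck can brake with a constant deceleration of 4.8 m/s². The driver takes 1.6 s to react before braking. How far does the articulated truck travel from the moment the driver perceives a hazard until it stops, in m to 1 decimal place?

59 mph × 0.44704 = 26.3754 m/s.
Reaction distance = v·t_r = 26.3754 × 1.6 = 42.201 m.
Braking distance = v²/(2a) = 26.3754² / (2 × 4.800) = 695.662 / 9.600 = 72.465 m.
Total = 42.201 + 72.465 = 114.666 m.

Total stopping distance ≈ 114.7 m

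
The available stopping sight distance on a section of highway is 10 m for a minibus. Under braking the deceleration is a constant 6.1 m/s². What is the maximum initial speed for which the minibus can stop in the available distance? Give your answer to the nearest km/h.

v²/(2a) = d ⇒ v = √(2 × 6.100 × 10) = √122.00 = 11.0454 m/s.
11.0454 m/s × 3.6 = 39.763 km/h.

Maximum speed ≈ 40 km/h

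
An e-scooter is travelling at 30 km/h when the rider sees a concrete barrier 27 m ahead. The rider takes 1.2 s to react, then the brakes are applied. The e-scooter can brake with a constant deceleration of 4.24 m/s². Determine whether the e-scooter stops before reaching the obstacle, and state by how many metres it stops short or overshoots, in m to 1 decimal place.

30 km/h ÷ 3.6 = 8.3333 m/s.
Reaction distance = 8.3333 × 1.2 = 10.000 m.
Braking distance = v²/(2a) = 69.444 / 8.480 = 8.189 m.
Total stopping distance = 10.000 + 8.189 = 18.189 m, vs 27 m available — it stops with 27 − 18.189 = 8.811 m to spare.

Yes — it stops 8.8 m short of the obstacle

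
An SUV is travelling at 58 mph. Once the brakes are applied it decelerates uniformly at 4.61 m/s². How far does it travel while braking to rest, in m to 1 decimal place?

58 mph × 0.44704 = 25.9283 m/s.
Braking distance = v²/(2a) = 25.9283² / (2 × 4.610) = 672.277 / 9.220 = 72.915 m.

Braking distance ≈ 72.9 m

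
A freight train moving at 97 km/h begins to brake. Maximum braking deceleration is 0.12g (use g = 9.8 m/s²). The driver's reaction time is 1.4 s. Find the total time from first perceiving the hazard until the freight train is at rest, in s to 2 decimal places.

Total time ≈ 24.31 s

97 km/h ÷ 3.6 = 26.9444 m/s.
a = 0.12 × 9.8 = 1.176 m/s².
Braking time = v/a = 26.9444 / 1.176 = 22.912 s.
Total = 1.4 + 22.912 = 24.312 s.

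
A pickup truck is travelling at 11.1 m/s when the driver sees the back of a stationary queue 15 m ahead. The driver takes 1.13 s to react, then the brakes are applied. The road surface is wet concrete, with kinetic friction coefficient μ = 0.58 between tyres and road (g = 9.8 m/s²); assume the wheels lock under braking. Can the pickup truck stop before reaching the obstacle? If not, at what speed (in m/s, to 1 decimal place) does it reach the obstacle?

a = μg = 0.58 × 9.8 = 5.684 m/s².
Reaction distance = 11.1000 × 1.13 = 12.543 m.
Braking distance needed to stop: v²/(2a) = 123.210 / 11.368 = 10.838 m, so total needed = 12.543 + 10.838 = 23.381 m > 15 m — it cannot stop.
Distance remaining when braking begins: 15 − 12.543 = 2.457 m.
v² = v₀² − 2a·d = 123.210 − 2 × 5.684 × 2.457 = 95.279 m²/s².
v = √95.279 = 9.761 m/s.

No — it strikes the obstacle at 9.8 m/s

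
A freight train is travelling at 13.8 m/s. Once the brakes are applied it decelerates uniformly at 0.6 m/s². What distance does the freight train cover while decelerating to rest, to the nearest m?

Braking distance = v²/(2a) = 13.8000² / (2 × 0.600) = 190.440 / 1.200 = 158.700 m.

Braking distance ≈ 159 m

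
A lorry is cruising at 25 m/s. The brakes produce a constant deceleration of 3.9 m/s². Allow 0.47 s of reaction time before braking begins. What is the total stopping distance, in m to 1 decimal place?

Reaction distance = v·t_r = 25.0000 × 0.47 = 11.750 m.
Braking distance = v²/(2a) = 25.0000² / (2 × 3.900) = 625.000 / 7.800 = 80.128 m.
Total = 11.750 + 80.128 = 91.878 m.

Total stopping distance ≈ 91.9 m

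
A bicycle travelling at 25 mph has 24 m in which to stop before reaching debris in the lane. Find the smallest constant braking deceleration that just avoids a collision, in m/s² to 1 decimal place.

Required deceleration ≈ 2.6 m/s²

25 mph × 0.44704 = 11.1760 m/s.
v² = 2a·d ⇒ a = v²/(2d) = 11.1760² / (2 × 24.000) = 124.903 / 48.000 = 2.6021 m/s².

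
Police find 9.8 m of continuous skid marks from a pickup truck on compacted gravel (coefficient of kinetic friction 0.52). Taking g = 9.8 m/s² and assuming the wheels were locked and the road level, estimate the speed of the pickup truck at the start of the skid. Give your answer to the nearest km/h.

Deceleration a = μg = 0.52 × 9.8 = 5.096 m/s².
v = √(2a·d) = √(2 × 5.096 × 9.8) = √99.882 = 9.9941 m/s.
= 9.9941 × 3.6 = 35.979 km/h.

Initial speed ≈ 36 km/h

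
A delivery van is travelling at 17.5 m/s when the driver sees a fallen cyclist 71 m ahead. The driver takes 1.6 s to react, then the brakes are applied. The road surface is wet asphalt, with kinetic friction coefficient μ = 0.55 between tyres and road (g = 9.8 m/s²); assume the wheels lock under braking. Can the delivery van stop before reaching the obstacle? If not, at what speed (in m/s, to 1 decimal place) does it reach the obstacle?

a = μg = 0.55 × 9.8 = 5.390 m/s².
Reaction distance = 17.5000 × 1.6 = 28.000 m.
Braking distance = v²/(2a) = 306.250 / 10.780 = 28.409 m.
Total stopping distance = 28.000 + 28.409 = 56.409 m, vs 71 m available — it stops with 71 − 56.409 = 14.591 m to spare.

Yes — it stops about 14.6 m short of the obstacle, so it never reaches it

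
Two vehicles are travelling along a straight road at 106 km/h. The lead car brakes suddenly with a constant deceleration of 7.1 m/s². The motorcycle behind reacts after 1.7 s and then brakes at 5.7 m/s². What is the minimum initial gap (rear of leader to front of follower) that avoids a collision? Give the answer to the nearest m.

Minimum gap ≈ 65 m

106 km/h ÷ 3.6 = 29.4444 m/s.
Leader travels v²/(2a_L) = 866.973 / 14.200 = 61.054 m before stopping.
Follower covers v·t_r = 29.4444 × 1.7 = 50.055 m while reacting, then v²/(2a_F) = 866.973 / 11.400 = 76.050 m while braking, for a total of 50.055 + 76.050 = 126.105 m.
Since a_F ≤ a_L and the follower starts braking later, the follower is never slower than the leader, so the closest approach is when both have stopped.
Minimum gap = 126.105 − 61.054 = 65.051 m.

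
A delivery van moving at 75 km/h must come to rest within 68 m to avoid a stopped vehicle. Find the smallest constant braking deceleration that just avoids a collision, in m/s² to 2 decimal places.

Required deceleration ≈ 3.19 m/s²

75 km/h ÷ 3.6 = 20.8333 m/s.
v² = 2a·d ⇒ a = v²/(2d) = 20.8333² / (2 × 68.000) = 434.026 / 136.000 = 3.1914 m/s².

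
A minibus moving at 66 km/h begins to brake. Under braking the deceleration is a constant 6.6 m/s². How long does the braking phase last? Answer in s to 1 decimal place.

66 km/h ÷ 3.6 = 18.3333 m/s.
Braking time = v/a = 18.3333 / 6.600 = 2.778 s.

Braking time ≈ 2.8 s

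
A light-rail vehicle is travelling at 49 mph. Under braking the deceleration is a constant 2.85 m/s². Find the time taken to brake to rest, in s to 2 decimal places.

49 mph × 0.44704 = 21.9050 m/s.
Braking time = v/a = 21.9050 / 2.850 = 7.686 s.

Braking time ≈ 7.69 s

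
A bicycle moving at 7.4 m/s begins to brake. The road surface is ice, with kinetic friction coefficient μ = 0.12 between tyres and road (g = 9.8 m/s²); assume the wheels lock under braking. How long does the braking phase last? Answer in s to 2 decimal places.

Braking time ≈ 6.29 s

a = μg = 0.12 × 9.8 = 1.176 m/s².
Braking time = v/a = 7.4000 / 1.176 = 6.293 s.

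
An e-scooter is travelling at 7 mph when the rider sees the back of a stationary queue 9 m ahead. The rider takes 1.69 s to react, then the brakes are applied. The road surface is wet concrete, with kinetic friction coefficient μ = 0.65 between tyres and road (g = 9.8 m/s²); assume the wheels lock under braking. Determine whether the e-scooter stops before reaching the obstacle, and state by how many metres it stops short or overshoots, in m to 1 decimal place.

7 mph × 0.44704 = 3.1293 m/s.
a = μg = 0.65 × 9.8 = 6.370 m/s².
Reaction distance = 3.1293 × 1.69 = 5.289 m.
Braking distance = v²/(2a) = 9.793 / 12.740 = 0.769 m.
Total stopping distance = 5.289 + 0.769 = 6.058 m, vs 9 m available — it stops with 9 − 6.058 = 2.942 m to spare.

Yes — it stops 2.9 m short of the obstacle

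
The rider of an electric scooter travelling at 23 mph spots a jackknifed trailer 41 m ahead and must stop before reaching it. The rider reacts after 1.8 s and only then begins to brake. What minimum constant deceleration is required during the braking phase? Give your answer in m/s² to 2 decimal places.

Required deceleration ≈ 2.35 m/s²

23 mph × 0.44704 = 10.2819 m/s.
Distance covered during reaction = 10.2819 × 1.8 = 18.507 m.
Distance available for braking: 41 − 18.507 = 22.493 m.
v² = 2a·d ⇒ a = v²/(2d) = 10.2819² / (2 × 22.493) = 105.717 / 44.986 = 2.3500 m/s².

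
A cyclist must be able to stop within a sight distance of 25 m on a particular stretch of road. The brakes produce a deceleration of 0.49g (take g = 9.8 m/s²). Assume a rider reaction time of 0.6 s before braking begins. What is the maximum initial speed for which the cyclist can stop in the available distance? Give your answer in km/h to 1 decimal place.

a = 0.49 × 9.8 = 4.802 m/s².
Stopping distance: v·t_r + v²/(2a) = 25 with t_r = 0.6 s and a = 4.802 m/s².
So v² + 5.762 v − 240.10 = 0.
Positive root: v = −a·t_r + √((a·t_r)² + 2a·d) = −2.881 + √(8.300 + 240.10) = 12.8797 m/s.
12.8797 m/s × 3.6 = 46.367 km/h.

Maximum speed ≈ 46.4 km/h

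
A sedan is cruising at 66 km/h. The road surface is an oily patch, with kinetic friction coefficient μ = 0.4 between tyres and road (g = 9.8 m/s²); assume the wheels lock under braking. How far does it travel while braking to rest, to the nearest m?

Braking distance ≈ 43 m

66 km/h ÷ 3.6 = 18.3333 m/s.
a = μg = 0.4 × 9.8 = 3.920 m/s².
Braking distance = v²/(2a) = 18.3333² / (2 × 3.920) = 336.110 / 7.840 = 42.871 m.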